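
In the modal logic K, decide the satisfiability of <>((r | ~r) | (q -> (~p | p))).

Satisfiable (open branch found)

1. <>((r | ~r) | (q -> (~p | p))), u
2. (r | ~r) | (q -> (~p | p)), v
3. q -> (~p | p), v
4. ~p | p, v
5. p, v
Accessibility: uRv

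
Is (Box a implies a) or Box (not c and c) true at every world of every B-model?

Tableau for the negation not ((Box a implies a) or Box (not c and c)):
1. not ((Box a implies a) or Box (not c and c)), w0
2. not (Box a implies a), w0   [neg-or-rule on 1]
3. not Box (not c and c), w0   [neg-or-rule on 1]
4. Box a, w0   [neg-implies-rule on 2]
5. not a, w0   [neg-implies-rule on 2]
6. a, w0   [Box-rule on 4 via w0Rw0]
Accessibility: w0Rw0
Branch closes: a and not a both at w0.
Every branch of the negation's tableau closes; the branch above is one of them.

Valid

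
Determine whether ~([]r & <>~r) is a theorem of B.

Yes, valid

Tableau for the negation []r & <>~r:
1. []r & <>~r, u
2. []r, u
3. <>~r, u
4. r, u
5. ~r, v
6. r, v
Accessibility: uRu, uRv, vRu, vRv
Branch closes: r and ~r both at v.
All branches of the negation close; one closing branch shown above.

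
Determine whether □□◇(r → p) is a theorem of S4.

No, not valid

Tableau for the negation ¬□□◇(r → p):
1. ¬□□◇(r → p), 0
2. ¬□◇(r → p), 1
3. ¬◇(r → p), 2
4. ¬(r → p), 2
5. r, 2
6. ¬p, 2
Accessibility: 0R0, 0R1, 0R2, 1R1, 1R2, 2R2
The negation has an open branch (countermodel exists).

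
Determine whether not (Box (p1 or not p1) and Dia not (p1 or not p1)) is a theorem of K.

Valid in K

Tableau for the negation Box (p1 or not p1) and Dia not (p1 or not p1):
1. Box (p1 or not p1) and Dia not (p1 or not p1), u
2. Box (p1 or not p1), u
3. Dia not (p1 or not p1), u
4. not (p1 or not p1), v
5. not p1, v
6. p1, v
Accessibility: uRv
Branch closes: p1 and not p1 both at v.
Every branch of the negation's tableau closes; the branch above is one of them.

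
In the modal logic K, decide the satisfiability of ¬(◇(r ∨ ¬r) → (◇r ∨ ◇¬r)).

1. ¬(◇(r ∨ ¬r) → (◇r ∨ ◇¬r)), 0
2. ◇(r ∨ ¬r), 0
3. ¬(◇r ∨ ◇¬r), 0
4. ¬◇r, 0
5. ¬◇¬r, 0
6. r ∨ ¬r, 1
7. ¬r, 1
8. r, 1
Accessibility: 0R1
Branch closes: r and ¬r both at 1.
(One branch shown.) All branches close.

No, unsatisfiable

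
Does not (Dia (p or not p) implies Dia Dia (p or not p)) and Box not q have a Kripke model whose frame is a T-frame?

1. not (Dia (p or not p) implies Dia Dia (p or not p)) and Box not q, w0
2. not (Dia (p or not p) implies Dia Dia (p or not p)), w0
3. Box not q, w0
4. Dia (p or not p), w0
5. not Dia Dia (p or not p), w0
6. not q, w0
7. not Dia (p or not p), w0
8. not (p or not p), w0
9. not p, w0
10. p, w0
Accessibility: w0Rw0
Branch closes: p and not p both at w0.
Every branch closes; the branch above is one of them.

Unsatisfiable (every branch closes)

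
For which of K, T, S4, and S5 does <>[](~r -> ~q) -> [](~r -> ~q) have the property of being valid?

S4-tableau for the negation ~(<>[](~r -> ~q) -> [](~r -> ~q)):
1. ~(<>[](~r -> ~q) -> [](~r -> ~q)), u
2. <>[](~r -> ~q), u   [~->-rule on 1]
3. ~[](~r -> ~q), u   [~->-rule on 1]
4. [](~r -> ~q), v   [<>-rule on 2: fresh world v, uRv]
5. ~r -> ~q, v   [[]-rule on 4 via vRv]
6. ~q, v   [->-rule on 5 (branches; this branch)]
7. ~(~r -> ~q), w   [~[]-rule on 3: fresh world w, uRw]
8. ~r, w   [~->-rule on 7]
9. q, w   [~->-rule on 7]
Accessibility: uRu, uRv, uRw, vRv, wRw
Complete open branch: countermodel on an S4-frame, so not valid in S4, nor in K, T (the same frame is also a K-frame and a T-frame).
S5-tableau for the negation ~(<>[](~r -> ~q) -> [](~r -> ~q)):
1. ~(<>[](~r -> ~q) -> [](~r -> ~q)), u
2. <>[](~r -> ~q), u   [~->-rule on 1]
3. ~[](~r -> ~q), u   [~->-rule on 1]
4. [](~r -> ~q), v   [<>-rule on 2: fresh world v, uRv]
5. ~r -> ~q, u   [[]-rule on 4 via vRu]
6. ~r -> ~q, v   [[]-rule on 4 via vRv]
7. ~q, u   [->-rule on 5 (branches; this branch)]
8. ~q, v   [->-rule on 6 (branches; this branch)]
9. ~(~r -> ~q), w   [~[]-rule on 3: fresh world w, uRw]
10. ~r, w   [~->-rule on 9]
11. q, w   [~->-rule on 9]
12. ~r -> ~q, w   [[]-rule on 4 via vRw]
13. ~q, w   [->-rule on 12 (branches; this branch)]
Accessibility: uRu, uRv, uRw, vRu, vRv, vRw, wRu, wRv, wRw
Branch closes: q and ~q both at w.
Every branch closes (one shown): valid in S5.

S5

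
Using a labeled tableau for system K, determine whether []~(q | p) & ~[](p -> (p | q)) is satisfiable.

Unsatisfiable (every branch closes)

1. []~(q | p) & ~[](p -> (p | q)), 0
2. []~(q | p), 0
3. ~[](p -> (p | q)), 0
4. ~(p -> (p | q)), 1
5. p, 1
6. ~(p | q), 1
7. ~p, 1
8. ~q, 1
Accessibility: 0R1
Branch closes: p and ~p both at 1.
(One branch shown.) All branches close.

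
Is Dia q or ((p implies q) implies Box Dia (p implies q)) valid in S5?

Tableau for the negation not (Dia q or ((p implies q) implies Box Dia (p implies q))):
1. not (Dia q or ((p implies q) implies Box Dia (p implies q))), w0
2. not Dia q, w0
3. not ((p implies q) implies Box Dia (p implies q)), w0
4. p implies q, w0
5. not Box Dia (p implies q), w0
6. not q, w0
7. not p, w0
8. not Dia (p implies q), w1
9. not q, w1
10. not (p implies q), w0
11. p, w0
Accessibility: w0Rw0, w0Rw1, w1Rw0, w1Rw1
Branch closes: p and not p both at w0.
All branches of the negation close; one closing branch shown above.

Valid in S5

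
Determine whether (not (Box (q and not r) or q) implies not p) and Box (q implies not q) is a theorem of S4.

Tableau for the negation not ((not (Box (q and not r) or q) implies not p) and Box (q implies not q)):
1. not ((not (Box (q and not r) or q) implies not p) and Box (q implies not q)), w0
2. not Box (q implies not q), w0
3. not (q implies not q), w1
4. q, w1
Accessibility: w0Rw0, w0Rw1, w1Rw1
The negation has an open branch (countermodel exists).

Not valid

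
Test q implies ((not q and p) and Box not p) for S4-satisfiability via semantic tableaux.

Satisfiable (open branch found)

1. q implies ((not q and p) and Box not p), w0
2. not q, w0
Accessibility: w0Rw0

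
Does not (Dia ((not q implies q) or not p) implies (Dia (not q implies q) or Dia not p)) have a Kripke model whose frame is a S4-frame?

1. not (Dia ((not q implies q) or not p) implies (Dia (not q implies q) or Dia not p)), w0
2. Dia ((not q implies q) or not p), w0
3. not (Dia (not q implies q) or Dia not p), w0
4. not Dia (not q implies q), w0
5. not Dia not p, w0
6. not (not q implies q), w0
7. not q, w0
8. p, w0
9. (not q implies q) or not p, w1
10. not (not q implies q), w1
11. not q, w1
12. p, w1
13. not q implies q, w1
14. q, w1
Accessibility: w0Rw0, w0Rw1, w1Rw1
Branch closes: q and not q both at w1.
All branches of the tableau close; one closing branch shown above.

No, unsatisfiable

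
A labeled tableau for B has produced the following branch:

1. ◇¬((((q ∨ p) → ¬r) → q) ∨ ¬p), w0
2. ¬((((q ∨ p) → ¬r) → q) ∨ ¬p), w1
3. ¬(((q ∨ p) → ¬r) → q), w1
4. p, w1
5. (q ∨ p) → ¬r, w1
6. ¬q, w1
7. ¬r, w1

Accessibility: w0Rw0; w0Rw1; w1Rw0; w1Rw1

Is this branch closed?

Not closed

No world carries both an atom and its negation.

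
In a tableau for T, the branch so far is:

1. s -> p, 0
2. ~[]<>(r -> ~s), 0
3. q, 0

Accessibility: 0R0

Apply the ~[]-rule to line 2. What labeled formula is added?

a fresh world 1 with 0R1, and ~<>(r -> ~s) at 1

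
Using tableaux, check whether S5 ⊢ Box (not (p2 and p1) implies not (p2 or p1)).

Not valid

Tableau for the negation not Box (not (p2 and p1) implies not (p2 or p1)):
1. not Box (not (p2 and p1) implies not (p2 or p1)), w0
2. not (not (p2 and p1) implies not (p2 or p1)), w1
3. not (p2 and p1), w1
4. p2 or p1, w1
5. not p1, w1
6. p2, w1
Accessibility: w0Rw0, w0Rw1, w1Rw0, w1Rw1
The negation has an open branch (countermodel exists).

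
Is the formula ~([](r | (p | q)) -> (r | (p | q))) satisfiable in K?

Satisfiable

1. ~([](r | (p | q)) -> (r | (p | q))), u
2. [](r | (p | q)), u
3. ~(r | (p | q)), u
4. ~r, u
5. ~(p | q), u
6. ~p, u
7. ~q, u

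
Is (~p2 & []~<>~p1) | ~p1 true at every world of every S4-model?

Invalid (countermodel exists)

Tableau for the negation ~((~p2 & []~<>~p1) | ~p1):
1. ~((~p2 & []~<>~p1) | ~p1), w0
2. ~(~p2 & []~<>~p1), w0
3. p1, w0
4. ~[]~<>~p1, w0
5. <>~p1, w1
6. ~p1, w2
Accessibility: w0Rw0, w0Rw1, w0Rw2, w1Rw1, w1Rw2, w2Rw2
The negation has an open branch (countermodel exists).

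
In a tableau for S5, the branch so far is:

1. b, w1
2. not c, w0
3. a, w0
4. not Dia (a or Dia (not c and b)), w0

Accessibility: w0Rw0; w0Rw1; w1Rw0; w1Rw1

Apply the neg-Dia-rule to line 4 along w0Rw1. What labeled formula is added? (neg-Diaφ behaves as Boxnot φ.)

neg-Diaφ behaves as Boxnot φ: propagate the negated body to each accessible world.

not (a or Dia (not c and b)), w1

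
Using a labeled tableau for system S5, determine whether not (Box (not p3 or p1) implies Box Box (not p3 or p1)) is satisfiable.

1. not (Box (not p3 or p1) implies Box Box (not p3 or p1)), 0
2. Box (not p3 or p1), 0
3. not Box Box (not p3 or p1), 0
4. not p3 or p1, 0
5. p1, 0
6. not Box (not p3 or p1), 1
7. not p3 or p1, 1
8. p1, 1
9. not (not p3 or p1), 2
10. p3, 2
11. not p1, 2
12. not p3 or p1, 2
13. p1, 2
Accessibility: 0R0, 0R1, 0R2, 1R0, 1R1, 1R2, 2R0, 2R1, 2R2
Branch closes: p1 and not p1 both at 2.
Every branch closes; the branch above is one of them.

Unsatisfiable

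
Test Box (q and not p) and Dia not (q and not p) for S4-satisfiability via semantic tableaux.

1. Box (q and not p) and Dia not (q and not p), u
2. Box (q and not p), u
3. Dia not (q and not p), u
4. q and not p, u
5. q, u
6. not p, u
7. not (q and not p), v
8. q and not p, v
9. q, v
10. not p, v
11. p, v
Accessibility: uRu, uRv, vRv
Branch closes: p and not p both at v.
All branches of the tableau close; one closing branch shown above.

Unsatisfiable (every branch closes)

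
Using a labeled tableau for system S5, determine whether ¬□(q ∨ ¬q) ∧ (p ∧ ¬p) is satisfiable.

Unsatisfiable (every branch closes)

1. ¬□(q ∨ ¬q) ∧ (p ∧ ¬p), w0
2. ¬□(q ∨ ¬q), w0   [∧-rule on 1]
3. p ∧ ¬p, w0   [∧-rule on 1]
4. p, w0   [∧-rule on 3]
5. ¬p, w0   [∧-rule on 3]
Accessibility: w0Rw0
Branch closes: p and ¬p both at w0.
Every branch closes; the branch above is one of them.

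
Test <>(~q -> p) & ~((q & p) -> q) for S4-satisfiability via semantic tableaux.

1. <>(~q -> p) & ~((q & p) -> q), u
2. <>(~q -> p), u   [&-rule on 1]
3. ~((q & p) -> q), u   [&-rule on 1]
4. q & p, u   [~->-rule on 3]
5. ~q, u   [~->-rule on 3]
6. q, u   [&-rule on 4]
7. p, u   [&-rule on 4]
Accessibility: uRu
Branch closes: q and ~q both at u.
Every branch closes; the branch above is one of them.

No, unsatisfiable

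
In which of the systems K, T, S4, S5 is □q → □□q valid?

S4, S5

S4-tableau for the negation ¬(□q → □□q):
1. ¬(□q → □□q), u
2. □q, u
3. ¬□□q, u
4. q, u
5. ¬□q, v
6. q, v
7. ¬q, w
8. q, w
Accessibility: uRu, uRv, uRw, vRv, vRw, wRw
Branch closes: q and ¬q both at w.
Every branch closes (one shown): valid in S4, hence also in S5 (every theorem of S4 is a theorem of S5).
T-tableau for the negation ¬(□q → □□q):
1. ¬(□q → □□q), u
2. □q, u
3. ¬□□q, u
4. q, u
5. ¬□q, v
6. q, v
7. ¬q, w
Accessibility: uRu, uRv, vRv, vRw, wRw
Complete open branch: countermodel on a T-frame, so not valid in T, nor in K (the same frame is also a K-frame).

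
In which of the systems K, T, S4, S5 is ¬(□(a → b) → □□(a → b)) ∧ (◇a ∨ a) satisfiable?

K, T

T-tableau for the formula:
1. ¬(□(a → b) → □□(a → b)) ∧ (◇a ∨ a), u
2. ¬(□(a → b) → □□(a → b)), u
3. ◇a ∨ a, u
4. □(a → b), u
5. ¬□□(a → b), u
6. a → b, u
7. a, u
8. b, u
9. ¬□(a → b), v
10. a → b, v
11. b, v
12. ¬(a → b), w
13. a, w
14. ¬b, w
Accessibility: uRu, uRv, vRv, vRw, wRw
Complete open branch: satisfiable in T, hence also in K (this T-model is also a K-model).
S4-tableau for the formula:
1. ¬(□(a → b) → □□(a → b)) ∧ (◇a ∨ a), u
2. ¬(□(a → b) → □□(a → b)), u
3. ◇a ∨ a, u
4. □(a → b), u
5. ¬□□(a → b), u
6. a → b, u
7. ◇a, u
8. b, u
9. ¬□(a → b), v
10. a → b, v
11. b, v
12. a, w
13. a → b, w
14. b, w
15. ¬(a → b), x
16. a, x
17. ¬b, x
18. a → b, x
19. b, x
Accessibility: uRu, uRv, uRw, uRx, vRv, vRx, wRw, xRx
Branch closes: b and ¬b both at x.
Every branch closes (one shown): unsatisfiable in S4, hence also in S5 (every S5-frame is an S4-frame).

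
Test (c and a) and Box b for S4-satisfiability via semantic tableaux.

Yes, satisfiable

1. (c and a) and Box b, 0
2. c and a, 0
3. Box b, 0
4. c, 0
5. a, 0
6. b, 0
Accessibility: 0R0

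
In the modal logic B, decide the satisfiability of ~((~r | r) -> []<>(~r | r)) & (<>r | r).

No, unsatisfiable

1. ~((~r | r) -> []<>(~r | r)) & (<>r | r), u
2. ~((~r | r) -> []<>(~r | r)), u   [&-rule on 1]
3. <>r | r, u   [&-rule on 1]
4. ~r | r, u   [~->-rule on 2]
5. ~[]<>(~r | r), u   [~->-rule on 2]
6. r, u   [|-rule on 3 (branches; this branch)]
7. ~<>(~r | r), v   [~[]-rule on 5: fresh world v, uRv]
8. ~(~r | r), u   [~<>-rule on 7 via vRu]
9. ~r, u   [~|-rule on 8]
Accessibility: uRu, uRv, vRu, vRv
Branch closes: r and ~r both at u.
All branches of the tableau close; one closing branch shown above.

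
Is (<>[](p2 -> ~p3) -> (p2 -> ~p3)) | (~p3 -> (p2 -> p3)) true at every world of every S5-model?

Tableau for the negation ~((<>[](p2 -> ~p3) -> (p2 -> ~p3)) | (~p3 -> (p2 -> p3))):
1. ~((<>[](p2 -> ~p3) -> (p2 -> ~p3)) | (~p3 -> (p2 -> p3))), w0
2. ~(<>[](p2 -> ~p3) -> (p2 -> ~p3)), w0   [~|-rule on 1]
3. ~(~p3 -> (p2 -> p3)), w0   [~|-rule on 1]
4. <>[](p2 -> ~p3), w0   [~->-rule on 2]
5. ~(p2 -> ~p3), w0   [~->-rule on 2]
6. ~p3, w0   [~->-rule on 3]
7. ~(p2 -> p3), w0   [~->-rule on 3]
8. p2, w0   [~->-rule on 5]
9. p3, w0   [~->-rule on 5]
Accessibility: w0Rw0
Branch closes: p3 and ~p3 both at w0.
Every branch of the negation's tableau closes; the branch above is one of them.

Valid in S5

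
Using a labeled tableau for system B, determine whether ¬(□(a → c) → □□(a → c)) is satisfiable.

1. ¬(□(a → c) → □□(a → c)), 0
2. □(a → c), 0
3. ¬□□(a → c), 0
4. a → c, 0
5. c, 0
6. ¬□(a → c), 1
7. a → c, 1
8. c, 1
9. ¬(a → c), 2
10. a, 2
11. ¬c, 2
Accessibility: 0R0, 0R1, 1R0, 1R1, 1R2, 2R1, 2R2

Satisfiable (open branch found)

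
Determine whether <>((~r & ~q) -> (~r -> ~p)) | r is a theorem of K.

Not valid

Tableau for the negation ~(<>((~r & ~q) -> (~r -> ~p)) | r):
1. ~(<>((~r & ~q) -> (~r -> ~p)) | r), u
2. ~<>((~r & ~q) -> (~r -> ~p)), u
3. ~r, u
The negation has an open branch (countermodel exists).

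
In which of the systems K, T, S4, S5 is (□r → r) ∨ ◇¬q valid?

T-tableau for the negation ¬((□r → r) ∨ ◇¬q):
1. ¬((□r → r) ∨ ◇¬q), 0
2. ¬(□r → r), 0
3. ¬◇¬q, 0
4. □r, 0
5. ¬r, 0
6. q, 0
7. r, 0
Accessibility: 0R0
Branch closes: r and ¬r both at 0.
Every branch closes (one shown): valid in T, hence also in S4, S5 (every theorem of T is a theorem of S4 and S5).
K-tableau for the negation ¬((□r → r) ∨ ◇¬q):
1. ¬((□r → r) ∨ ◇¬q), 0
2. ¬(□r → r), 0
3. ¬◇¬q, 0
4. □r, 0
5. ¬r, 0
Complete open branch: countermodel on a K-frame, so not valid in K.

T, S4, S5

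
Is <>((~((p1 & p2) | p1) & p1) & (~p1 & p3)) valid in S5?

Tableau for the negation ~<>((~((p1 & p2) | p1) & p1) & (~p1 & p3)):
1. ~<>((~((p1 & p2) | p1) & p1) & (~p1 & p3)), u
2. ~((~((p1 & p2) | p1) & p1) & (~p1 & p3)), u   [~<>-rule on 1 via uRu]
3. ~(~p1 & p3), u   [~&-rule on 2 (branches; this branch)]
4. ~p3, u   [~&-rule on 3 (branches; this branch)]
Accessibility: uRu
The negation has an open branch (countermodel exists).

No, not valid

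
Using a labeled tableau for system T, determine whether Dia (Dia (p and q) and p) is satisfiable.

Yes, satisfiable

1. Dia (Dia (p and q) and p), 0
2. Dia (p and q) and p, 1
3. Dia (p and q), 1
4. p, 1
5. p and q, 2
6. p, 2
7. q, 2
Accessibility: 0R0, 0R1, 1R1, 1R2, 2R2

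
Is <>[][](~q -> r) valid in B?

Not valid

Tableau for the negation ~<>[][](~q -> r):
1. ~<>[][](~q -> r), 0
2. ~[][](~q -> r), 0
3. ~[](~q -> r), 1
4. ~[][](~q -> r), 1
5. ~(~q -> r), 2
6. ~q, 2
7. ~r, 2
8. ~[](~q -> r), 3
9. ~(~q -> r), 4
10. ~q, 4
11. ~r, 4
Accessibility: 0R0, 0R1, 1R0, 1R1, 1R2, 1R3, 2R1, 2R2, 3R1, 3R3, 3R4, 4R3, 4R4
The negation has an open branch (countermodel exists).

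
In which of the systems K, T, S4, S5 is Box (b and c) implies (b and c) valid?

T, S4, S5

T-tableau for the negation not (Box (b and c) implies (b and c)):
1. not (Box (b and c) implies (b and c)), w0
2. Box (b and c), w0
3. not (b and c), w0
4. b and c, w0
5. b, w0
6. c, w0
7. not c, w0
Accessibility: w0Rw0
Branch closes: c and not c both at w0.
Every branch closes (one shown): valid in T, hence also in S4, S5 (every theorem of T is a theorem of S4 and S5).
K-tableau for the negation not (Box (b and c) implies (b and c)):
1. not (Box (b and c) implies (b and c)), w0
2. Box (b and c), w0
3. not (b and c), w0
4. not c, w0
Complete open branch: countermodel on a K-frame, so not valid in K.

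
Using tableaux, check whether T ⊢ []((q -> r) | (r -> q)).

Valid

Tableau for the negation ~[]((q -> r) | (r -> q)):
1. ~[]((q -> r) | (r -> q)), w0
2. ~((q -> r) | (r -> q)), w1   [~[]-rule on 1: fresh world w1, w0Rw1]
3. ~(q -> r), w1   [~|-rule on 2]
4. ~(r -> q), w1   [~|-rule on 2]
5. q, w1   [~->-rule on 3]
6. ~r, w1   [~->-rule on 3]
7. r, w1   [~->-rule on 4]
8. ~q, w1   [~->-rule on 4]
Accessibility: w0Rw0, w0Rw1, w1Rw1
Branch closes: r and ~r both at w1.
Every branch of the negation's tableau closes; the branch above is one of them.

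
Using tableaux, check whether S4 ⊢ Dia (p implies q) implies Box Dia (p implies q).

No, not valid

Tableau for the negation not (Dia (p implies q) implies Box Dia (p implies q)):
1. not (Dia (p implies q) implies Box Dia (p implies q)), u
2. Dia (p implies q), u
3. not Box Dia (p implies q), u
4. p implies q, v
5. q, v
6. not Dia (p implies q), w
7. not (p implies q), w
8. p, w
9. not q, w
Accessibility: uRu, uRv, uRw, vRv, wRw
The negation has an open branch (countermodel exists).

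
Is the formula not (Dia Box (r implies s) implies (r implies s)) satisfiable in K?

1. not (Dia Box (r implies s) implies (r implies s)), u
2. Dia Box (r implies s), u
3. not (r implies s), u
4. r, u
5. not s, u
6. Box (r implies s), v
Accessibility: uRv

Yes, satisfiable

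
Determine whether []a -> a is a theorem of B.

Tableau for the negation ~([]a -> a):
1. ~([]a -> a), 0
2. []a, 0
3. ~a, 0
4. a, 0
Accessibility: 0R0
Branch closes: a and ~a both at 0.
All branches of the negation close; one closing branch shown above.

Valid in B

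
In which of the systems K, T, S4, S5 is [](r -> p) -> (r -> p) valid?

K-tableau for the negation ~([](r -> p) -> (r -> p)):
1. ~([](r -> p) -> (r -> p)), u
2. [](r -> p), u   [~->-rule on 1]
3. ~(r -> p), u   [~->-rule on 1]
4. r, u   [~->-rule on 3]
5. ~p, u   [~->-rule on 3]
Complete open branch: countermodel on a K-frame, so not valid in K.
T-tableau for the negation ~([](r -> p) -> (r -> p)):
1. ~([](r -> p) -> (r -> p)), u
2. [](r -> p), u   [~->-rule on 1]
3. ~(r -> p), u   [~->-rule on 1]
4. r, u   [~->-rule on 3]
5. ~p, u   [~->-rule on 3]
6. r -> p, u   [[]-rule on 2 via uRu]
7. p, u   [->-rule on 6 (branches; this branch)]
Accessibility: uRu
Branch closes: p and ~p both at u.
Every branch closes (one shown): valid in T, hence also in S4, S5 (every theorem of T is a theorem of S4 and S5).

T, S4, S5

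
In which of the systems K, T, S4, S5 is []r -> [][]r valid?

S4, S5

T-tableau for the negation ~([]r -> [][]r):
1. ~([]r -> [][]r), w0
2. []r, w0
3. ~[][]r, w0
4. r, w0
5. ~[]r, w1
6. r, w1
7. ~r, w2
Accessibility: w0Rw0, w0Rw1, w1Rw1, w1Rw2, w2Rw2
Complete open branch: countermodel on a T-frame, so not valid in T, nor in K (the same frame is also a K-frame).
S4-tableau for the negation ~([]r -> [][]r):
1. ~([]r -> [][]r), w0
2. []r, w0
3. ~[][]r, w0
4. r, w0
5. ~[]r, w1
6. r, w1
7. ~r, w2
8. r, w2
Accessibility: w0Rw0, w0Rw1, w0Rw2, w1Rw1, w1Rw2, w2Rw2
Branch closes: r and ~r both at w2.
Every branch closes (one shown): valid in S4, hence also in S5 (every theorem of S4 is a theorem of S5).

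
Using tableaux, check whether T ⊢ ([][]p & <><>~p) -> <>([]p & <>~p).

Tableau for the negation ~(([][]p & <><>~p) -> <>([]p & <>~p)):
1. ~(([][]p & <><>~p) -> <>([]p & <>~p)), 0
2. [][]p & <><>~p, 0
3. ~<>([]p & <>~p), 0
4. [][]p, 0
5. <><>~p, 0
6. ~([]p & <>~p), 0
7. []p, 0
8. p, 0
9. ~[]p, 0
10. <>~p, 1
11. ~([]p & <>~p), 1
12. []p, 1
13. p, 1
14. ~<>~p, 1
15. ~p, 2
16. ~([]p & <>~p), 2
17. []p, 2
18. p, 2
Accessibility: 0R0, 0R1, 0R2, 1R1, 2R2
Branch closes: p and ~p both at 2.
All branches of the negation close; one closing branch shown above.

Valid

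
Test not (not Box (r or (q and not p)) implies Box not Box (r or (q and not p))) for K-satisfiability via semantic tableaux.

Satisfiable

1. not (not Box (r or (q and not p)) implies Box not Box (r or (q and not p))), 0
2. not Box (r or (q and not p)), 0
3. not Box not Box (r or (q and not p)), 0
4. not (r or (q and not p)), 1
5. not r, 1
6. not (q and not p), 1
7. p, 1
8. Box (r or (q and not p)), 2
Accessibility: 0R1, 0R2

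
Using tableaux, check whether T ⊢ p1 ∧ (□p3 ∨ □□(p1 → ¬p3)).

Tableau for the negation ¬(p1 ∧ (□p3 ∨ □□(p1 → ¬p3))):
1. ¬(p1 ∧ (□p3 ∨ □□(p1 → ¬p3))), 0
2. ¬(□p3 ∨ □□(p1 → ¬p3)), 0   [¬∧-rule on 1 (branches; this branch)]
3. ¬□p3, 0   [¬∨-rule on 2]
4. ¬□□(p1 → ¬p3), 0   [¬∨-rule on 2]
5. ¬p3, 1   [¬□-rule on 3: fresh world 1, 0R1]
6. ¬□(p1 → ¬p3), 2   [¬□-rule on 4: fresh world 2, 0R2]
7. ¬(p1 → ¬p3), 3   [¬□-rule on 6: fresh world 3, 2R3]
8. p1, 3   [¬→-rule on 7]
9. p3, 3   [¬→-rule on 7]
Accessibility: 0R0, 0R1, 0R2, 1R1, 2R2, 2R3, 3R3
The negation has an open branch (countermodel exists).

No, not valid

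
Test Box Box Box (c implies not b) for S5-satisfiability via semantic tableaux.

Yes, satisfiable

1. Box Box Box (c implies not b), 0
2. Box Box (c implies not b), 0   [Box-rule on 1 via 0R0]
3. Box (c implies not b), 0   [Box-rule on 2 via 0R0]
4. c implies not b, 0   [Box-rule on 3 via 0R0]
5. not b, 0   [implies-rule on 4 (branches; this branch)]
Accessibility: 0R0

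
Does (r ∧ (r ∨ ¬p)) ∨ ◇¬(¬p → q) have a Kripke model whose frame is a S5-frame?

1. (r ∧ (r ∨ ¬p)) ∨ ◇¬(¬p → q), 0
2. ◇¬(¬p → q), 0
3. ¬(¬p → q), 1
4. ¬p, 1
5. ¬q, 1
Accessibility: 0R0, 0R1, 1R0, 1R1

Satisfiable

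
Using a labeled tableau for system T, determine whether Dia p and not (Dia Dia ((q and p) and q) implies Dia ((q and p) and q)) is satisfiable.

1. Dia p and not (Dia Dia ((q and p) and q) implies Dia ((q and p) and q)), 0
2. Dia p, 0
3. not (Dia Dia ((q and p) and q) implies Dia ((q and p) and q)), 0
4. Dia Dia ((q and p) and q), 0
5. not Dia ((q and p) and q), 0
6. not ((q and p) and q), 0
7. not q, 0
8. p, 1
9. not ((q and p) and q), 1
10. not q, 1
11. Dia ((q and p) and q), 2
12. not ((q and p) and q), 2
13. not q, 2
14. (q and p) and q, 3
15. q and p, 3
16. q, 3
17. p, 3
Accessibility: 0R0, 0R1, 0R2, 1R1, 2R2, 2R3, 3R3

Satisfiable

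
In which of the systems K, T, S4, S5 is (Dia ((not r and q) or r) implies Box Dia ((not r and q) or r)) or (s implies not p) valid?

S5

S4-tableau for the negation not ((Dia ((not r and q) or r) implies Box Dia ((not r and q) or r)) or (s implies not p)):
1. not ((Dia ((not r and q) or r) implies Box Dia ((not r and q) or r)) or (s implies not p)), u
2. not (Dia ((not r and q) or r) implies Box Dia ((not r and q) or r)), u   [neg-or-rule on 1]
3. not (s implies not p), u   [neg-or-rule on 1]
4. Dia ((not r and q) or r), u   [neg-implies-rule on 2]
5. not Box Dia ((not r and q) or r), u   [neg-implies-rule on 2]
6. s, u   [neg-implies-rule on 3]
7. p, u   [neg-implies-rule on 3]
8. (not r and q) or r, v   [Dia-rule on 4: fresh world v, uRv]
9. r, v   [or-rule on 8 (branches; this branch)]
10. not Dia ((not r and q) or r), w   [neg-Box-rule on 5: fresh world w, uRw]
11. not ((not r and q) or r), w   [neg-Dia-rule on 10 via wRw]
12. not (not r and q), w   [neg-or-rule on 11]
13. not r, w   [neg-or-rule on 11]
14. not q, w   [neg-and-rule on 12 (branches; this branch)]
Accessibility: uRu, uRv, uRw, vRv, wRw
Complete open branch: countermodel on an S4-frame, so not valid in S4, nor in K, T (the same frame is also a K-frame and a T-frame).
S5-tableau for the negation not ((Dia ((not r and q) or r) implies Box Dia ((not r and q) or r)) or (s implies not p)):
1. not ((Dia ((not r and q) or r) implies Box Dia ((not r and q) or r)) or (s implies not p)), u
2. not (Dia ((not r and q) or r) implies Box Dia ((not r and q) or r)), u   [neg-or-rule on 1]
3. not (s implies not p), u   [neg-or-rule on 1]
4. Dia ((not r and q) or r), u   [neg-implies-rule on 2]
5. not Box Dia ((not r and q) or r), u   [neg-implies-rule on 2]
6. s, u   [neg-implies-rule on 3]
7. p, u   [neg-implies-rule on 3]
8. (not r and q) or r, v   [Dia-rule on 4: fresh world v, uRv]
9. not r and q, v   [or-rule on 8 (branches; this branch)]
10. not r, v   [and-rule on 9]
11. q, v   [and-rule on 9]
12. not Dia ((not r and q) or r), w   [neg-Box-rule on 5: fresh world w, uRw]
13. not ((not r and q) or r), u   [neg-Dia-rule on 12 via wRu]
14. not (not r and q), u   [neg-or-rule on 13]
15. not r, u   [neg-or-rule on 13]
16. not ((not r and q) or r), v   [neg-Dia-rule on 12 via wRv]
17. not (not r and q), v   [neg-or-rule on 16]
18. not ((not r and q) or r), w   [neg-Dia-rule on 12 via wRw]
19. not (not r and q), w   [neg-or-rule on 18]
20. not r, w   [neg-or-rule on 18]
21. not q, u   [neg-and-rule on 14 (branches; this branch)]
22. not q, v   [neg-and-rule on 17 (branches; this branch)]
Accessibility: uRu, uRv, uRw, vRu, vRv, vRw, wRu, wRv, wRw
Branch closes: q and not q both at v.
Every branch closes (one shown): valid in S5.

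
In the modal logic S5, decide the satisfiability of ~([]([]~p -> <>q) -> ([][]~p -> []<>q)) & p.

1. ~([]([]~p -> <>q) -> ([][]~p -> []<>q)) & p, 0
2. ~([]([]~p -> <>q) -> ([][]~p -> []<>q)), 0
3. p, 0
4. []([]~p -> <>q), 0
5. ~([][]~p -> []<>q), 0
6. [][]~p, 0
7. ~[]<>q, 0
8. []~p -> <>q, 0
9. []~p, 0
10. ~p, 0
Accessibility: 0R0
Branch closes: p and ~p both at 0.
Every branch closes; the branch above is one of them.

Unsatisfiable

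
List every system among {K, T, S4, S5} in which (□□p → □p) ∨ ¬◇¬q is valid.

T, S4, S5

K-tableau for the negation ¬((□□p → □p) ∨ ¬◇¬q):
1. ¬((□□p → □p) ∨ ¬◇¬q), u
2. ¬(□□p → □p), u
3. ◇¬q, u
4. □□p, u
5. ¬□p, u
6. ¬q, v
7. □p, v
8. ¬p, w
9. □p, w
Accessibility: uRv, uRw
Complete open branch: countermodel on a K-frame, so not valid in K.
T-tableau for the negation ¬((□□p → □p) ∨ ¬◇¬q):
1. ¬((□□p → □p) ∨ ¬◇¬q), u
2. ¬(□□p → □p), u
3. ◇¬q, u
4. □□p, u
5. ¬□p, u
6. □p, u
7. p, u
8. ¬q, v
9. □p, v
10. p, v
11. ¬p, w
12. □p, w
13. p, w
Accessibility: uRu, uRv, uRw, vRv, wRw
Branch closes: p and ¬p both at w.
Every branch closes (one shown): valid in T, hence also in S4, S5 (every theorem of T is a theorem of S4 and S5).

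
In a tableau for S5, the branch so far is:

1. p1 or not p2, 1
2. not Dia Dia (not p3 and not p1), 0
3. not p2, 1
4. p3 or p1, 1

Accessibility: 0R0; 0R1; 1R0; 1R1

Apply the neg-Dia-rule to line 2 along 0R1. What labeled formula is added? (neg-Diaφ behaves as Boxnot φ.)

not Dia (not p3 and not p1), 1

neg-Diaφ behaves as Boxnot φ: propagate the negated body to each accessible world.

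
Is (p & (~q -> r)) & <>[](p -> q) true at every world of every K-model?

Tableau for the negation ~((p & (~q -> r)) & <>[](p -> q)):
1. ~((p & (~q -> r)) & <>[](p -> q)), w0
2. ~<>[](p -> q), w0
The negation has an open branch (countermodel exists).

No, not valid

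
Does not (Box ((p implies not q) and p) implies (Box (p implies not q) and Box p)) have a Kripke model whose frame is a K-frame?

1. not (Box ((p implies not q) and p) implies (Box (p implies not q) and Box p)), w0
2. Box ((p implies not q) and p), w0
3. not (Box (p implies not q) and Box p), w0
4. not Box (p implies not q), w0
5. not (p implies not q), w1
6. p, w1
7. q, w1
8. (p implies not q) and p, w1
9. p implies not q, w1
10. not q, w1
Accessibility: w0Rw1
Branch closes: q and not q both at w1.
Every branch closes; the branch above is one of them.

Unsatisfiable (every branch closes)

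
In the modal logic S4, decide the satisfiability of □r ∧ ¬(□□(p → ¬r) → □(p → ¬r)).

No, unsatisfiable

1. □r ∧ ¬(□□(p → ¬r) → □(p → ¬r)), u
2. □r, u
3. ¬(□□(p → ¬r) → □(p → ¬r)), u
4. □□(p → ¬r), u
5. ¬□(p → ¬r), u
6. r, u
7. □(p → ¬r), u
8. p → ¬r, u
9. ¬p, u
10. ¬(p → ¬r), v
11. p, v
12. r, v
13. □(p → ¬r), v
14. p → ¬r, v
15. ¬r, v
Accessibility: uRu, uRv, vRv
Branch closes: r and ¬r both at v.
(One branch shown.) All branches close.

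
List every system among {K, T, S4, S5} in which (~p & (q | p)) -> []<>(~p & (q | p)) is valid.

S5

S5-tableau for the negation ~((~p & (q | p)) -> []<>(~p & (q | p))):
1. ~((~p & (q | p)) -> []<>(~p & (q | p))), u
2. ~p & (q | p), u
3. ~[]<>(~p & (q | p)), u
4. ~p, u
5. q | p, u
6. q, u
7. ~<>(~p & (q | p)), v
8. ~(~p & (q | p)), u
9. ~(~p & (q | p)), v
10. ~(q | p), u
11. ~q, u
Accessibility: uRu, uRv, vRu, vRv
Branch closes: q and ~q both at u.
Every branch closes (one shown): valid in S5.
S4-tableau for the negation ~((~p & (q | p)) -> []<>(~p & (q | p))):
1. ~((~p & (q | p)) -> []<>(~p & (q | p))), u
2. ~p & (q | p), u
3. ~[]<>(~p & (q | p)), u
4. ~p, u
5. q | p, u
6. q, u
7. ~<>(~p & (q | p)), v
8. ~(~p & (q | p)), v
9. ~(q | p), v
10. ~q, v
11. ~p, v
Accessibility: uRu, uRv, vRv
Complete open branch: countermodel on an S4-frame, so not valid in S4, nor in K, T (the same frame is also a K-frame and a T-frame).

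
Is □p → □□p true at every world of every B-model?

Invalid (countermodel exists)

Tableau for the negation ¬(□p → □□p):
1. ¬(□p → □□p), u
2. □p, u
3. ¬□□p, u
4. p, u
5. ¬□p, v
6. p, v
7. ¬p, w
Accessibility: uRu, uRv, vRu, vRv, vRw, wRv, wRw
The negation has an open branch (countermodel exists).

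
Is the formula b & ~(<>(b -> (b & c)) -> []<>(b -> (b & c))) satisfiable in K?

1. b & ~(<>(b -> (b & c)) -> []<>(b -> (b & c))), u
2. b, u
3. ~(<>(b -> (b & c)) -> []<>(b -> (b & c))), u
4. <>(b -> (b & c)), u
5. ~[]<>(b -> (b & c)), u
6. b -> (b & c), v
7. b & c, v
8. b, v
9. c, v
10. ~<>(b -> (b & c)), w
Accessibility: uRv, uRw

Satisfiable (open branch found)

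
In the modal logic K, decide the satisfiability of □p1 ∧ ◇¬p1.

Unsatisfiable (every branch closes)

1. □p1 ∧ ◇¬p1, u
2. □p1, u
3. ◇¬p1, u
4. ¬p1, v
5. p1, v
Accessibility: uRv
Branch closes: p1 and ¬p1 both at v.
Every branch closes; the branch above is one of them.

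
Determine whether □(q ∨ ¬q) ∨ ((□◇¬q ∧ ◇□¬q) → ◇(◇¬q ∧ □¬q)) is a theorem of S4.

Tableau for the negation ¬(□(q ∨ ¬q) ∨ ((□◇¬q ∧ ◇□¬q) → ◇(◇¬q ∧ □¬q))):
1. ¬(□(q ∨ ¬q) ∨ ((□◇¬q ∧ ◇□¬q) → ◇(◇¬q ∧ □¬q))), 0
2. ¬□(q ∨ ¬q), 0   [¬∨-rule on 1]
3. ¬((□◇¬q ∧ ◇□¬q) → ◇(◇¬q ∧ □¬q)), 0   [¬∨-rule on 1]
4. □◇¬q ∧ ◇□¬q, 0   [¬→-rule on 3]
5. ¬◇(◇¬q ∧ □¬q), 0   [¬→-rule on 3]
6. □◇¬q, 0   [∧-rule on 4]
7. ◇□¬q, 0   [∧-rule on 4]
8. ¬(◇¬q ∧ □¬q), 0   [¬◇-rule on 5 via 0R0]
9. ◇¬q, 0   [□-rule on 6 via 0R0]
10. ¬◇¬q, 0   [¬∧-rule on 8 (branches; this branch)]
11. q, 0   [¬◇-rule on 10 via 0R0]
12. ¬(q ∨ ¬q), 1   [¬□-rule on 2: fresh world 1, 0R1]
13. ¬q, 1   [¬∨-rule on 12]
14. q, 1   [¬∨-rule on 12]
Accessibility: 0R0, 0R1, 1R1
Branch closes: q and ¬q both at 1.
All branches of the negation close; one closing branch shown above.

Valid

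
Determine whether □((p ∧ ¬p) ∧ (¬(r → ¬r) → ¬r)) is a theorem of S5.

Invalid (countermodel exists)

Tableau for the negation ¬□((p ∧ ¬p) ∧ (¬(r → ¬r) → ¬r)):
1. ¬□((p ∧ ¬p) ∧ (¬(r → ¬r) → ¬r)), 0
2. ¬((p ∧ ¬p) ∧ (¬(r → ¬r) → ¬r)), 1
3. ¬(¬(r → ¬r) → ¬r), 1
4. ¬(r → ¬r), 1
5. r, 1
Accessibility: 0R0, 0R1, 1R0, 1R1
The negation has an open branch (countermodel exists).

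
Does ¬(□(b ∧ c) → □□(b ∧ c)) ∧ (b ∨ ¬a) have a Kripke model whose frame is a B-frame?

1. ¬(□(b ∧ c) → □□(b ∧ c)) ∧ (b ∨ ¬a), 0
2. ¬(□(b ∧ c) → □□(b ∧ c)), 0
3. b ∨ ¬a, 0
4. □(b ∧ c), 0
5. ¬□□(b ∧ c), 0
6. b ∧ c, 0
7. b, 0
8. c, 0
9. ¬a, 0
10. ¬□(b ∧ c), 1
11. b ∧ c, 1
12. b, 1
13. c, 1
14. ¬(b ∧ c), 2
15. ¬c, 2
Accessibility: 0R0, 0R1, 1R0, 1R1, 1R2, 2R1, 2R2

Yes, satisfiable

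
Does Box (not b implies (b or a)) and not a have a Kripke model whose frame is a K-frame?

Satisfiable

1. Box (not b implies (b or a)) and not a, 0
2. Box (not b implies (b or a)), 0   [and-rule on 1]
3. not a, 0   [and-rule on 1]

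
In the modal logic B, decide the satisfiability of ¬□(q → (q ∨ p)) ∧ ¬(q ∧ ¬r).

1. ¬□(q → (q ∨ p)) ∧ ¬(q ∧ ¬r), u
2. ¬□(q → (q ∨ p)), u   [∧-rule on 1]
3. ¬(q ∧ ¬r), u   [∧-rule on 1]
4. r, u   [¬∧-rule on 3 (branches; this branch)]
5. ¬(q → (q ∨ p)), v   [¬□-rule on 2: fresh world v, uRv]
6. q, v   [¬→-rule on 5]
7. ¬(q ∨ p), v   [¬→-rule on 5]
8. ¬q, v   [¬∨-rule on 7]
9. ¬p, v   [¬∨-rule on 7]
Accessibility: uRu, uRv, vRu, vRv
Branch closes: q and ¬q both at v.
Every branch closes; the branch above is one of them.

No, unsatisfiable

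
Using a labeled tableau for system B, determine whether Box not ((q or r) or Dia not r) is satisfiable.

Unsatisfiable

1. Box not ((q or r) or Dia not r), 0
2. not ((q or r) or Dia not r), 0
3. not (q or r), 0
4. not Dia not r, 0
5. not q, 0
6. not r, 0
7. r, 0
Accessibility: 0R0
Branch closes: r and not r both at 0.
Every branch closes; the branch above is one of them.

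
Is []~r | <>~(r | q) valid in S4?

Tableau for the negation ~([]~r | <>~(r | q)):
1. ~([]~r | <>~(r | q)), u
2. ~[]~r, u   [~|-rule on 1]
3. ~<>~(r | q), u   [~|-rule on 1]
4. r | q, u   [~<>-rule on 3 via uRu]
5. q, u   [|-rule on 4 (branches; this branch)]
6. r, v   [~[]-rule on 2: fresh world v, uRv]
7. r | q, v   [~<>-rule on 3 via uRv]
8. q, v   [|-rule on 7 (branches; this branch)]
Accessibility: uRu, uRv, vRv
The negation has an open branch (countermodel exists).

Invalid (countermodel exists)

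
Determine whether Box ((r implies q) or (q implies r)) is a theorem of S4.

Yes, valid

Tableau for the negation not Box ((r implies q) or (q implies r)):
1. not Box ((r implies q) or (q implies r)), 0
2. not ((r implies q) or (q implies r)), 1
3. not (r implies q), 1
4. not (q implies r), 1
5. r, 1
6. not q, 1
7. q, 1
8. not r, 1
Accessibility: 0R0, 0R1, 1R1
Branch closes: q and not q both at 1.
Every branch of the negation's tableau closes; the branch above is one of them.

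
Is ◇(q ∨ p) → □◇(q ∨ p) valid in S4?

No, not valid

Tableau for the negation ¬(◇(q ∨ p) → □◇(q ∨ p)):
1. ¬(◇(q ∨ p) → □◇(q ∨ p)), w0
2. ◇(q ∨ p), w0
3. ¬□◇(q ∨ p), w0
4. q ∨ p, w1
5. p, w1
6. ¬◇(q ∨ p), w2
7. ¬(q ∨ p), w2
8. ¬q, w2
9. ¬p, w2
Accessibility: w0Rw0, w0Rw1, w0Rw2, w1Rw1, w2Rw2
The negation has an open branch (countermodel exists).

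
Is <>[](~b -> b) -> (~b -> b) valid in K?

No, not valid

Tableau for the negation ~(<>[](~b -> b) -> (~b -> b)):
1. ~(<>[](~b -> b) -> (~b -> b)), 0
2. <>[](~b -> b), 0
3. ~(~b -> b), 0
4. ~b, 0
5. [](~b -> b), 1
Accessibility: 0R1
The negation has an open branch (countermodel exists).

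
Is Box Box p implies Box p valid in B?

Tableau for the negation not (Box Box p implies Box p):
1. not (Box Box p implies Box p), w0
2. Box Box p, w0
3. not Box p, w0
4. Box p, w0
5. p, w0
6. not p, w1
7. Box p, w1
8. p, w1
Accessibility: w0Rw0, w0Rw1, w1Rw0, w1Rw1
Branch closes: p and not p both at w1.
All branches of the negation close; one closing branch shown above.

Valid in B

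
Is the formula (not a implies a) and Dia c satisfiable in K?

1. (not a implies a) and Dia c, u
2. not a implies a, u   [and-rule on 1]
3. Dia c, u   [and-rule on 1]
4. a, u   [implies-rule on 2 (branches; this branch)]
5. c, v   [Dia-rule on 3: fresh world v, uRv]
Accessibility: uRv

Satisfiable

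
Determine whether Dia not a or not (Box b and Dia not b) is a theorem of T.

Tableau for the negation not (Dia not a or not (Box b and Dia not b)):
1. not (Dia not a or not (Box b and Dia not b)), 0
2. not Dia not a, 0   [neg-or-rule on 1]
3. Box b and Dia not b, 0   [neg-or-rule on 1]
4. Box b, 0   [and-rule on 3]
5. Dia not b, 0   [and-rule on 3]
6. a, 0   [neg-Dia-rule on 2 via 0R0]
7. b, 0   [Box-rule on 4 via 0R0]
8. not b, 1   [Dia-rule on 5: fresh world 1, 0R1]
9. a, 1   [neg-Dia-rule on 2 via 0R1]
10. b, 1   [Box-rule on 4 via 0R1]
Accessibility: 0R0, 0R1, 1R1
Branch closes: b and not b both at 1.
Every branch of the negation's tableau closes; the branch above is one of them.

Valid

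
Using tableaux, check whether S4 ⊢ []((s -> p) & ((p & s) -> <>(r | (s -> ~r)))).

No, not valid

Tableau for the negation ~[]((s -> p) & ((p & s) -> <>(r | (s -> ~r)))):
1. ~[]((s -> p) & ((p & s) -> <>(r | (s -> ~r)))), w0
2. ~((s -> p) & ((p & s) -> <>(r | (s -> ~r)))), w1   [~[]-rule on 1: fresh world w1, w0Rw1]
3. ~(s -> p), w1   [~&-rule on 2 (branches; this branch)]
4. s, w1   [~->-rule on 3]
5. ~p, w1   [~->-rule on 3]
Accessibility: w0Rw0, w0Rw1, w1Rw1
The negation has an open branch (countermodel exists).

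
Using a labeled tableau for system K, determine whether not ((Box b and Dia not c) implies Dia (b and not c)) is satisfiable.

Unsatisfiable

1. not ((Box b and Dia not c) implies Dia (b and not c)), u
2. Box b and Dia not c, u   [neg-implies-rule on 1]
3. not Dia (b and not c), u   [neg-implies-rule on 1]
4. Box b, u   [and-rule on 2]
5. Dia not c, u   [and-rule on 2]
6. not c, v   [Dia-rule on 5: fresh world v, uRv]
7. not (b and not c), v   [neg-Dia-rule on 3 via uRv]
8. b, v   [Box-rule on 4 via uRv]
9. c, v   [neg-and-rule on 7 (branches; this branch)]
Accessibility: uRv
Branch closes: c and not c both at v.
All branches of the tableau close; one closing branch shown above.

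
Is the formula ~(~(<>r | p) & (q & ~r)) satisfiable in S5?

Satisfiable

1. ~(~(<>r | p) & (q & ~r)), u
2. ~(q & ~r), u
3. r, u
Accessibility: uRu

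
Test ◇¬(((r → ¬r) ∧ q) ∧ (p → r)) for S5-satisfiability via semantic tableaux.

1. ◇¬(((r → ¬r) ∧ q) ∧ (p → r)), 0
2. ¬(((r → ¬r) ∧ q) ∧ (p → r)), 1   [◇-rule on 1: fresh world 1, 0R1]
3. ¬(p → r), 1   [¬∧-rule on 2 (branches; this branch)]
4. p, 1   [¬→-rule on 3]
5. ¬r, 1   [¬→-rule on 3]
Accessibility: 0R0, 0R1, 1R0, 1R1

Satisfiable (open branch found)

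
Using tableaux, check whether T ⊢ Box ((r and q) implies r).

Tableau for the negation not Box ((r and q) implies r):
1. not Box ((r and q) implies r), u
2. not ((r and q) implies r), v
3. r and q, v
4. not r, v
5. r, v
6. q, v
Accessibility: uRu, uRv, vRv
Branch closes: r and not r both at v.
Every branch of the negation's tableau closes; the branch above is one of them.

Valid in T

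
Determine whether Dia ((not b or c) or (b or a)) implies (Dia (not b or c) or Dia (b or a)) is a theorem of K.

Yes, valid

Tableau for the negation not (Dia ((not b or c) or (b or a)) implies (Dia (not b or c) or Dia (b or a))):
1. not (Dia ((not b or c) or (b or a)) implies (Dia (not b or c) or Dia (b or a))), w0
2. Dia ((not b or c) or (b or a)), w0
3. not (Dia (not b or c) or Dia (b or a)), w0
4. not Dia (not b or c), w0
5. not Dia (b or a), w0
6. (not b or c) or (b or a), w1
7. not (not b or c), w1
8. b, w1
9. not c, w1
10. not (b or a), w1
11. not b, w1
12. not a, w1
Accessibility: w0Rw1
Branch closes: b and not b both at w1.
All branches of the negation close; one closing branch shown above.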